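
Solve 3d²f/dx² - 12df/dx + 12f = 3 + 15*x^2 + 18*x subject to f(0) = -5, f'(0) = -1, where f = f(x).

Divide through by 3: f'' - 4f' + 4f = 1 + 5*x^2 + 6*x.
Characteristic equation r² - 4r + 4 = 0 has discriminant (-4)² - 4·(4) = 0, so r = 2 is a repeated root.
Hence f_h = (C1 + C2*x)*exp(2*x).
For the particular solution try f_p = A0 + A1*x + A2*x^2. Substituting and matching coefficients of each power of x gives A0 = 29/8, A1 = 4, A2 = 5/4, so f_p = 29/8 + 4*x + 5*x^2/4.
General solution: f = 29/8 + 4*x + 5*x^2/4 + C1*exp(2*x) + C2*x*exp(2*x).
Apply the initial conditions: f(0) = 29/8 + C1 = -5 and f'(0) = 4 + C2 + 2*C1 = -1. Solving gives C1 = -69/8, C2 = 49/4.

f = 29/8 + 4*x - 69*exp(2*x)/8 + 5*x**2/4 + 49*x*exp(2*x)/4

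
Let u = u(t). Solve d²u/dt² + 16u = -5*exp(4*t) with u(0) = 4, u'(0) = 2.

Characteristic equation r² + 16 = 0 has discriminant (0)² - 4·(16) = -64 < 0, so r = ± 4i.
Hence u_h = C1*cos(4*t) + C2*sin(4*t).
Try u_p = A*exp(4*t). Substituting into the equation and dividing by exp(4*t) gives A = -5/32, so u_p = -5*exp(4*t)/32.
General solution: u = -5*exp(4*t)/32 + C1*cos(4*t) + C2*sin(4*t).
Apply the initial conditions: u(0) = -5/32 + C1 = 4 and u'(0) = -5/8 + 4*C2 = 2. Solving gives C1 = 133/32, C2 = 21/32.

u = -5*exp(4*t)/32 + 21*sin(4*t)/32 + 133*cos(4*t)/32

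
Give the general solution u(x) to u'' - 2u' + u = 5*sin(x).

Characteristic equation r² - 2r + 1 = 0 has discriminant (-2)² - 4·(1) = 0, so r = 1 is a repeated root.
Hence u_h = (C1 + C2*x)*exp(x).
Try u_p = A*cos(x) + B*sin(x). Substituting and equating the coefficients of cos(x) and sin(x) gives A = 5/2, B = 0, so u_p = 5*cos(x)/2.

u = 5*cos(x)/2 + C1*exp(x) + C2*x*exp(x)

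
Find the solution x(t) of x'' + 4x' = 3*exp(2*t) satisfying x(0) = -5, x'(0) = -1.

Characteristic equation r² + 4r = 0 factors as (r + 4)r = 0, so r = -4, 0.
Hence x_h = C1*exp(-4*t) + C2.
Try x_p = A*exp(2*t). Substituting into the equation and dividing by exp(2*t) gives A = 1/4, so x_p = exp(2*t)/4.
General solution: x = C2 + exp(2*t)/4 + C1*exp(-4*t).
Apply the initial conditions: x(0) = 1/4 + C1 + C2 = -5 and x'(0) = 1/2 - 4*C1 = -1. Solving gives C1 = 3/8, C2 = -45/8.

x = -45/8 + exp(2*t)/4 + 3*exp(-4*t)/8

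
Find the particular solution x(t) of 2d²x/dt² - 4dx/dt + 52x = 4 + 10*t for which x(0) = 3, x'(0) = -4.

Divide through by 2: x'' - 2x' + 26x = 2 + 5*t.
Characteristic equation r² - 2r + 26 = 0 has discriminant (-2)² - 4·(26) = -100 < 0, so r = 1 ± 5i.
Hence x_h = C1*cos(5*t)*exp(t) + C2*exp(t)*sin(5*t).
For the particular solution try x_p = A0 + A1*t. Substituting and matching coefficients of each power of t gives A0 = 31/338, A1 = 5/26, so x_p = 31/338 + 5*t/26.
General solution: x = 31/338 + 5*t/26 + C1*cos(5*t)*exp(t) + C2*exp(t)*sin(5*t).
Apply the initial conditions: x(0) = 31/338 + C1 = 3 and x'(0) = 5/26 + C1 + 5*C2 = -4. Solving gives C1 = 983/338, C2 = -240/169.

x = 31/338 + 5*t/26 - 240*exp(t)*sin(5*t)/169 + 983*cos(5*t)*exp(t)/338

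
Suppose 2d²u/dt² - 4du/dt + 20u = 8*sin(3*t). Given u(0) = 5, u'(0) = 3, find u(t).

Divide through by 2: u'' - 2u' + 10u = 4*sin(3*t).
Characteristic equation r² - 2r + 10 = 0 has discriminant (-2)² - 4·(10) = -36 < 0, so r = 1 ± 3i.
Hence u_h = C1*cos(3*t)*exp(t) + C2*exp(t)*sin(3*t).
Try u_p = A*cos(3*t) + B*sin(3*t). Substituting and equating the coefficients of cos(3t) and sin(3t) gives A = 24/37, B = 4/37, so u_p = 4*sin(3*t)/37 + 24*cos(3*t)/37.
General solution: u = 4*sin(3*t)/37 + 24*cos(3*t)/37 + C1*cos(3*t)*exp(t) + C2*exp(t)*sin(3*t).
Apply the initial conditions: u(0) = 24/37 + C1 = 5 and u'(0) = 12/37 + C1 + 3*C2 = 3. Solving gives C1 = 161/37, C2 = -62/111.

u = 4*sin(3*t)/37 + 24*cos(3*t)/37 - 62*exp(t)*sin(3*t)/111 + 161*cos(3*t)*exp(t)/37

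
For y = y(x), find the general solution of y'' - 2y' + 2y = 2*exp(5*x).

y = 2*exp(5*x)/17 + C1*cos(x)*exp(x) + C2*exp(x)*sin(x)

Characteristic equation r² - 2r + 2 = 0 has discriminant (-2)² - 4·(2) = -4 < 0, so r = 1 ± i.
Hence y_h = C1*cos(x)*exp(x) + C2*exp(x)*sin(x).
Try y_p = A*exp(5*x). Substituting into the equation and dividing by exp(5*x) gives A = 2/17, so y_p = 2*exp(5*x)/17.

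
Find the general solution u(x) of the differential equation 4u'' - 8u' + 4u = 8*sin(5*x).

u = -12*sin(5*x)/169 + 5*cos(5*x)/169 + C1*exp(x) + C2*x*exp(x)

Divide through by 4: u'' - 2u' + u = 2*sin(5*x).
Characteristic equation r² - 2r + 1 = 0 has discriminant (-2)² - 4·(1) = 0, so r = 1 is a repeated root.
Hence u_h = (C1 + C2*x)*exp(x).
Try u_p = A*cos(5*x) + B*sin(5*x). Substituting and equating the coefficients of cos(5x) and sin(5x) gives A = 5/169, B = -12/169, so u_p = -12*sin(5*x)/169 + 5*cos(5*x)/169.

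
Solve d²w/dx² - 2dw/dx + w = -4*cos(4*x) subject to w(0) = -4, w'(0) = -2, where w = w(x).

w = -1216*exp(x)/289 + 32*sin(4*x)/289 + 60*cos(4*x)/289 + 30*x*exp(x)/17

Characteristic equation r² - 2r + 1 = 0 has discriminant (-2)² - 4·(1) = 0, so r = 1 is a repeated root.
Hence w_h = (C1 + C2*x)*exp(x).
Try w_p = A*cos(4*x) + B*sin(4*x). Substituting and equating the coefficients of cos(4x) and sin(4x) gives A = 60/289, B = 32/289, so w_p = 32*sin(4*x)/289 + 60*cos(4*x)/289.
General solution: w = 32*sin(4*x)/289 + 60*cos(4*x)/289 + C1*exp(x) + C2*x*exp(x).
Apply the initial conditions: w(0) = 60/289 + C1 = -4 and w'(0) = 128/289 + C1 + C2 = -2. Solving gives C1 = -1216/289, C2 = 30/17.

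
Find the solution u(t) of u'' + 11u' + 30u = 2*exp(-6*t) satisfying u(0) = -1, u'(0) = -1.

u = -5*exp(-5*t) + 4*exp(-6*t) - 2*t*exp(-6*t)

Characteristic equation r² + 11r + 30 = 0 factors as (r + 5)(r + 6) = 0, so r = -5, -6.
Hence u_h = C1*exp(-5*t) + C2*exp(-6*t).
Since exp(-6*t) solves the homogeneous equation (r = -6 is a root of multiplicity 1), multiply the trial by t. Try u_p = A*t*exp(-6*t). Substituting into the equation and dividing by exp(-6*t) gives A = -2, so u_p = -2*t*exp(-6*t).
General solution: u = C1*exp(-5*t) + C2*exp(-6*t) - 2*t*exp(-6*t).
Apply the initial conditions: u(0) = C1 + C2 = -1 and u'(0) = -2 - 6*C2 - 5*C1 = -1. Solving gives C1 = -5, C2 = 4.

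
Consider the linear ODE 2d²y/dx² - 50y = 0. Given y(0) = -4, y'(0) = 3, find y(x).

Divide through by 2: y'' - 25y = 0.
Characteristic equation r² - 25 = 0 factors as (r - 5)(r + 5) = 0, so r = 5, -5.
Hence y_h = C1*exp(5*x) + C2*exp(-5*x).
Apply the initial conditions: y(0) = C1 + C2 = -4 and y'(0) = -5*C2 + 5*C1 = 3. Solving gives C1 = -17/10, C2 = -23/10.

y = -23*exp(-5*x)/10 - 17*exp(5*x)/10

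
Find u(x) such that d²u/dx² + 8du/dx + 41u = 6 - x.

Characteristic equation r² + 8r + 41 = 0 has discriminant (8)² - 4·(41) = -100 < 0, so r = -4 ± 5i.
Hence u_h = C1*cos(5*x)*exp(-4*x) + C2*exp(-4*x)*sin(5*x).
For the particular solution try u_p = A0 + A1*x. Substituting and matching coefficients of each power of x gives A0 = 254/1681, A1 = -1/41, so u_p = 254/1681 - x/41.

u = 254/1681 - x/41 + C1*cos(5*x)*exp(-4*x) + C2*exp(-4*x)*sin(5*x)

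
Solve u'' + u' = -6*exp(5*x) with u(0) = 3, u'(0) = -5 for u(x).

Characteristic equation r² + r = 0 factors as (r + 1)r = 0, so r = -1, 0.
Hence u_h = C1*exp(-x) + C2.
Try u_p = A*exp(5*x). Substituting into the equation and dividing by exp(5*x) gives A = -1/5, so u_p = -exp(5*x)/5.
General solution: u = C2 - exp(5*x)/5 + C1*exp(-x).
Apply the initial conditions: u(0) = -1/5 + C1 + C2 = 3 and u'(0) = -1 - C1 = -5. Solving gives C1 = 4, C2 = -4/5.

u = -4/5 + 4*exp(-x) - exp(5*x)/5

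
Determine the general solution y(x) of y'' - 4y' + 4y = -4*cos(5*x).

y = 80*sin(5*x)/841 + 84*cos(5*x)/841 + C1*exp(2*x) + C2*x*exp(2*x)

Characteristic equation r² - 4r + 4 = 0 has discriminant (-4)² - 4·(4) = 0, so r = 2 is a repeated root.
Hence y_h = (C1 + C2*x)*exp(2*x).
Try y_p = A*cos(5*x) + B*sin(5*x). Substituting and equating the coefficients of cos(5x) and sin(5x) gives A = 84/841, B = 80/841, so y_p = 80*sin(5*x)/841 + 84*cos(5*x)/841.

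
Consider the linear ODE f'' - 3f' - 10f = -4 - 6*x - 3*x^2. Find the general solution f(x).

f = 167/500 + 3*x**2/10 + 21*x/50 + C1*exp(-2*x) + C2*exp(5*x)

Characteristic equation r² - 3r - 10 = 0 factors as (r + 2)(r - 5) = 0, so r = -2, 5.
Hence f_h = C1*exp(-2*x) + C2*exp(5*x).
For the particular solution try f_p = A0 + A1*x + A2*x^2. Substituting and matching coefficients of each power of x gives A0 = 167/500, A1 = 21/50, A2 = 3/10, so f_p = 167/500 + 3*x^2/10 + 21*x/50.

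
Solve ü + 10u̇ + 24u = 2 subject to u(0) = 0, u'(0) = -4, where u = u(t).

u = 1/12 - 9*exp(-4*t)/4 + 13*exp(-6*t)/6

Characteristic equation r² + 10r + 24 = 0 factors as (r + 4)(r + 6) = 0, so r = -4, -6.
Hence u_h = C1*exp(-4*t) + C2*exp(-6*t).
For the particular solution try u_p = A0. Substituting and matching coefficients of each power of t gives A0 = 1/12, so u_p = 1/12.
General solution: u = 1/12 + C1*exp(-4*t) + C2*exp(-6*t).
Apply the initial conditions: u(0) = 1/12 + C1 + C2 = 0 and u'(0) = -6*C2 - 4*C1 = -4. Solving gives C1 = -9/4, C2 = 13/6.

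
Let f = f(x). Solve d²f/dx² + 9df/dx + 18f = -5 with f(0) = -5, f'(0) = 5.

Characteristic equation r² + 9r + 18 = 0 factors as (r + 6)(r + 3) = 0, so r = -6, -3.
Hence f_h = C1*exp(-6*x) + C2*exp(-3*x).
For the particular solution try f_p = A0. Substituting and matching coefficients of each power of x gives A0 = -5/18, so f_p = -5/18.
General solution: f = -5/18 + C1*exp(-6*x) + C2*exp(-3*x).
Apply the initial conditions: f(0) = -5/18 + C1 + C2 = -5 and f'(0) = -6*C1 - 3*C2 = 5. Solving gives C1 = 55/18, C2 = -70/9.

f = -5/18 - 70*exp(-3*x)/9 + 55*exp(-6*x)/18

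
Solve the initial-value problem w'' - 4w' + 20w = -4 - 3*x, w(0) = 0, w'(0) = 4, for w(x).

Characteristic equation r² - 4r + 20 = 0 has discriminant (-4)² - 4·(20) = -64 < 0, so r = 2 ± 4i.
Hence w_h = C1*cos(4*x)*exp(2*x) + C2*exp(2*x)*sin(4*x).
For the particular solution try w_p = A0 + A1*x. Substituting and matching coefficients of each power of x gives A0 = -23/100, A1 = -3/20, so w_p = -23/100 - 3*x/20.
General solution: w = -23/100 - 3*x/20 + C1*cos(4*x)*exp(2*x) + C2*exp(2*x)*sin(4*x).
Apply the initial conditions: w(0) = -23/100 + C1 = 0 and w'(0) = -3/20 + 2*C1 + 4*C2 = 4. Solving gives C1 = 23/100, C2 = 369/400.

w = -23/100 - 3*x/20 + 23*cos(4*x)*exp(2*x)/100 + 369*exp(2*x)*sin(4*x)/400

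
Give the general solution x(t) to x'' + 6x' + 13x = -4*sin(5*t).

x = 4*sin(5*t)/87 + 10*cos(5*t)/87 + C1*cos(2*t)*exp(-3*t) + C2*exp(-3*t)*sin(2*t)

Characteristic equation r² + 6r + 13 = 0 has discriminant (6)² - 4·(13) = -16 < 0, so r = -3 ± 2i.
Hence x_h = C1*cos(2*t)*exp(-3*t) + C2*exp(-3*t)*sin(2*t).
Try x_p = A*cos(5*t) + B*sin(5*t). Substituting and equating the coefficients of cos(5t) and sin(5t) gives A = 10/87, B = 4/87, so x_p = 4*sin(5*t)/87 + 10*cos(5*t)/87.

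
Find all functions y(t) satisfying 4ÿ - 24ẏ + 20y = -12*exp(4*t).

Divide through by 4: y'' - 6y' + 5y = -3*exp(4*t).
Characteristic equation r² - 6r + 5 = 0 factors as (r - 1)(r - 5) = 0, so r = 1, 5.
Hence y_h = C1*exp(t) + C2*exp(5*t).
Try y_p = A*exp(4*t). Substituting into the equation and dividing by exp(4*t) gives A = 1, so y_p = exp(4*t).

y = C1*exp(t) + C2*exp(5*t) + exp(4*t)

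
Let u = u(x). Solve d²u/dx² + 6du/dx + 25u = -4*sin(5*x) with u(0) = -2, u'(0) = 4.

Characteristic equation r² + 6r + 25 = 0 has discriminant (6)² - 4·(25) = -64 < 0, so r = -3 ± 4i.
Hence u_h = C1*cos(4*x)*exp(-3*x) + C2*exp(-3*x)*sin(4*x).
Try u_p = A*cos(5*x) + B*sin(5*x). Substituting and equating the coefficients of cos(5x) and sin(5x) gives A = 2/15, B = 0, so u_p = 2*cos(5*x)/15.
General solution: u = 2*cos(5*x)/15 + C1*cos(4*x)*exp(-3*x) + C2*exp(-3*x)*sin(4*x).
Apply the initial conditions: u(0) = 2/15 + C1 = -2 and u'(0) = -3*C1 + 4*C2 = 4. Solving gives C1 = -32/15, C2 = -3/5.

u = 2*cos(5*x)/15 - 32*cos(4*x)*exp(-3*x)/15 - 3*exp(-3*x)*sin(4*x)/5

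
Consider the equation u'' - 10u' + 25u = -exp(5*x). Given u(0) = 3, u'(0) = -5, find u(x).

u = 3*exp(5*x) - 20*x*exp(5*x) - x**2*exp(5*x)/2

Characteristic equation r² - 10r + 25 = 0 has discriminant (-10)² - 4·(25) = 0, so r = 5 is a repeated root.
Hence u_h = (C1 + C2*x)*exp(5*x).
Since exp(5*x) solves the homogeneous equation (r = 5 is a root of multiplicity 2), multiply the trial by x^2. Try u_p = A*x^2*exp(5*x). Substituting into the equation and dividing by exp(5*x) gives A = -1/2, so u_p = -x^2*exp(5*x)/2.
General solution: u = C1*exp(5*x) - x^2*exp(5*x)/2 + C2*x*exp(5*x).
Apply the initial conditions: u(0) = C1 = 3 and u'(0) = C2 + 5*C1 = -5. Solving gives C1 = 3, C2 = -20.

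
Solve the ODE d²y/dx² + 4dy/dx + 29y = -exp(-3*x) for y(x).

Characteristic equation r² + 4r + 29 = 0 has discriminant (4)² - 4·(29) = -100 < 0, so r = -2 ± 5i.
Hence y_h = C1*cos(5*x)*exp(-2*x) + C2*exp(-2*x)*sin(5*x).
Try y_p = A*exp(-3*x). Substituting into the equation and dividing by exp(-3*x) gives A = -1/26, so y_p = -exp(-3*x)/26.

y = -exp(-3*x)/26 + C1*cos(5*x)*exp(-2*x) + C2*exp(-2*x)*sin(5*x)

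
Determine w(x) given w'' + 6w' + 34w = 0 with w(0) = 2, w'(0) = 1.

w = 2*cos(5*x)*exp(-3*x) + 7*exp(-3*x)*sin(5*x)/5

Characteristic equation r² + 6r + 34 = 0 has discriminant (6)² - 4·(34) = -100 < 0, so r = -3 ± 5i.
Hence w_h = C1*cos(5*x)*exp(-3*x) + C2*exp(-3*x)*sin(5*x).
Apply the initial conditions: w(0) = C1 = 2 and w'(0) = -3*C1 + 5*C2 = 1. Solving gives C1 = 2, C2 = 7/5.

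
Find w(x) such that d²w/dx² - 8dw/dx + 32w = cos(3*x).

Characteristic equation r² - 8r + 32 = 0 has discriminant (-8)² - 4·(32) = -64 < 0, so r = 4 ± 4i.
Hence w_h = C1*cos(4*x)*exp(4*x) + C2*exp(4*x)*sin(4*x).
Try w_p = A*cos(3*x) + B*sin(3*x). Substituting and equating the coefficients of cos(3x) and sin(3x) gives A = 23/1105, B = -24/1105, so w_p = -24*sin(3*x)/1105 + 23*cos(3*x)/1105.

w = -24*sin(3*x)/1105 + 23*cos(3*x)/1105 + C1*cos(4*x)*exp(4*x) + C2*exp(4*x)*sin(4*x)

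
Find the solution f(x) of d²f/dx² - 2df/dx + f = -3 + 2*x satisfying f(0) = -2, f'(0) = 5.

f = 1 - 3*exp(x) + 2*x + 6*x*exp(x)

Characteristic equation r² - 2r + 1 = 0 has discriminant (-2)² - 4·(1) = 0, so r = 1 is a repeated root.
Hence f_h = (C1 + C2*x)*exp(x).
For the particular solution try f_p = A0 + A1*x. Substituting and matching coefficients of each power of x gives A0 = 1, A1 = 2, so f_p = 1 + 2*x.
General solution: f = 1 + 2*x + C1*exp(x) + C2*x*exp(x).
Apply the initial conditions: f(0) = 1 + C1 = -2 and f'(0) = 2 + C1 + C2 = 5. Solving gives C1 = -3, C2 = 6.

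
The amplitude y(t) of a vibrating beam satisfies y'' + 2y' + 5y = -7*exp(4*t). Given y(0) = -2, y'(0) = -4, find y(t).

Characteristic equation r² + 2r + 5 = 0 has discriminant (2)² - 4·(5) = -16 < 0, so r = -1 ± 2i.
Hence y_h = C1*cos(2*t)*exp(-t) + C2*exp(-t)*sin(2*t).
Try y_p = A*exp(4*t). Substituting into the equation and dividing by exp(4*t) gives A = -7/29, so y_p = -7*exp(4*t)/29.
General solution: y = -7*exp(4*t)/29 + C1*cos(2*t)*exp(-t) + C2*exp(-t)*sin(2*t).
Apply the initial conditions: y(0) = -7/29 + C1 = -2 and y'(0) = -28/29 - C1 + 2*C2 = -4. Solving gives C1 = -51/29, C2 = -139/58.

y = -7*exp(4*t)/29 - 139*exp(-t)*sin(2*t)/58 - 51*cos(2*t)*exp(-t)/29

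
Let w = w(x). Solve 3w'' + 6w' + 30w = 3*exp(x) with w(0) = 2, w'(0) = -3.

Divide through by 3: w'' + 2w' + 10w = exp(x).
Characteristic equation r² + 2r + 10 = 0 has discriminant (2)² - 4·(10) = -36 < 0, so r = -1 ± 3i.
Hence w_h = C1*cos(3*x)*exp(-x) + C2*exp(-x)*sin(3*x).
Try w_p = A*exp(x). Substituting into the equation and dividing by exp(x) gives A = 1/13, so w_p = exp(x)/13.
General solution: w = exp(x)/13 + C1*cos(3*x)*exp(-x) + C2*exp(-x)*sin(3*x).
Apply the initial conditions: w(0) = 1/13 + C1 = 2 and w'(0) = 1/13 - C1 + 3*C2 = -3. Solving gives C1 = 25/13, C2 = -5/13.

w = exp(x)/13 - 5*exp(-x)*sin(3*x)/13 + 25*cos(3*x)*exp(-x)/13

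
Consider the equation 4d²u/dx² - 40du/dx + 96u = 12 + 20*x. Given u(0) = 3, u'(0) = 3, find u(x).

u = 61/288 - 301*exp(6*x)/72 + 5*x/24 + 223*exp(4*x)/32

Divide through by 4: u'' - 10u' + 24u = 3 + 5*x.
Characteristic equation r² - 10r + 24 = 0 factors as (r - 4)(r - 6) = 0, so r = 4, 6.
Hence u_h = C1*exp(4*x) + C2*exp(6*x).
For the particular solution try u_p = A0 + A1*x. Substituting and matching coefficients of each power of x gives A0 = 61/288, A1 = 5/24, so u_p = 61/288 + 5*x/24.
General solution: u = 61/288 + 5*x/24 + C1*exp(4*x) + C2*exp(6*x).
Apply the initial conditions: u(0) = 61/288 + C1 + C2 = 3 and u'(0) = 5/24 + 4*C1 + 6*C2 = 3. Solving gives C1 = 223/32, C2 = -301/72.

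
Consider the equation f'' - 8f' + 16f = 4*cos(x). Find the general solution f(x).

f = -32*sin(x)/289 + 60*cos(x)/289 + C1*exp(4*x) + C2*x*exp(4*x)

Characteristic equation r² - 8r + 16 = 0 has discriminant (-8)² - 4·(16) = 0, so r = 4 is a repeated root.
Hence f_h = (C1 + C2*x)*exp(4*x).
Try f_p = A*cos(x) + B*sin(x). Substituting and equating the coefficients of cos(x) and sin(x) gives A = 60/289, B = -32/289, so f_p = -32*sin(x)/289 + 60*cos(x)/289.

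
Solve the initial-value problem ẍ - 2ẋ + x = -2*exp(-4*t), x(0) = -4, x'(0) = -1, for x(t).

x = -98*exp(t)/25 - 2*exp(-4*t)/25 + 13*t*exp(t)/5

Characteristic equation r² - 2r + 1 = 0 has discriminant (-2)² - 4·(1) = 0, so r = 1 is a repeated root.
Hence x_h = (C1 + C2*t)*exp(t).
Try x_p = A*exp(-4*t). Substituting into the equation and dividing by exp(-4*t) gives A = -2/25, so x_p = -2*exp(-4*t)/25.
General solution: x = -2*exp(-4*t)/25 + C1*exp(t) + C2*t*exp(t).
Apply the initial conditions: x(0) = -2/25 + C1 = -4 and x'(0) = 8/25 + C1 + C2 = -1. Solving gives C1 = -98/25, C2 = 13/5.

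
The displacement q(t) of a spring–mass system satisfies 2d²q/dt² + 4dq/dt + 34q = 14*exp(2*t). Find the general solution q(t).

Divide through by 2: q'' + 2q' + 17q = 7*exp(2*t).
Characteristic equation r² + 2r + 17 = 0 has discriminant (2)² - 4·(17) = -64 < 0, so r = -1 ± 4i.
Hence q_h = C1*cos(4*t)*exp(-t) + C2*exp(-t)*sin(4*t).
Try q_p = A*exp(2*t). Substituting into the equation and dividing by exp(2*t) gives A = 7/25, so q_p = 7*exp(2*t)/25.

q = 7*exp(2*t)/25 + C1*cos(4*t)*exp(-t) + C2*exp(-t)*sin(4*t)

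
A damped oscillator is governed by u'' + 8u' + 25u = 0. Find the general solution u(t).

u = C1*cos(3*t)*exp(-4*t) + C2*exp(-4*t)*sin(3*t)

Characteristic equation r² + 8r + 25 = 0 has discriminant (8)² - 4·(25) = -36 < 0, so r = -4 ± 3i.
Hence u_h = C1*cos(3*t)*exp(-4*t) + C2*exp(-4*t)*sin(3*t).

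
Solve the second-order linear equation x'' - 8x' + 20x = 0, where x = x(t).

Characteristic equation r² - 8r + 20 = 0 has discriminant (-8)² - 4·(20) = -16 < 0, so r = 4 ± 2i.
Hence x_h = C1*cos(2*t)*exp(4*t) + C2*exp(4*t)*sin(2*t).

x = C1*cos(2*t)*exp(4*t) + C2*exp(4*t)*sin(2*t)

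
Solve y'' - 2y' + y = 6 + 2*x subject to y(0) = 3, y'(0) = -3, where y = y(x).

Characteristic equation r² - 2r + 1 = 0 has discriminant (-2)² - 4·(1) = 0, so r = 1 is a repeated root.
Hence y_h = (C1 + C2*x)*exp(x).
For the particular solution try y_p = A0 + A1*x. Substituting and matching coefficients of each power of x gives A0 = 10, A1 = 2, so y_p = 10 + 2*x.
General solution: y = 10 + 2*x + C1*exp(x) + C2*x*exp(x).
Apply the initial conditions: y(0) = 10 + C1 = 3 and y'(0) = 2 + C1 + C2 = -3. Solving gives C1 = -7, C2 = 2.

y = 10 - 7*exp(x) + 2*x + 2*x*exp(x)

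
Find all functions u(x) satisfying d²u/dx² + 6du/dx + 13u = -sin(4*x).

Characteristic equation r² + 6r + 13 = 0 has discriminant (6)² - 4·(13) = -16 < 0, so r = -3 ± 2i.
Hence u_h = C1*cos(2*x)*exp(-3*x) + C2*exp(-3*x)*sin(2*x).
Try u_p = A*cos(4*x) + B*sin(4*x). Substituting and equating the coefficients of cos(4x) and sin(4x) gives A = 8/195, B = 1/195, so u_p = sin(4*x)/195 + 8*cos(4*x)/195.

u = sin(4*x)/195 + 8*cos(4*x)/195 + C1*cos(2*x)*exp(-3*x) + C2*exp(-3*x)*sin(2*x)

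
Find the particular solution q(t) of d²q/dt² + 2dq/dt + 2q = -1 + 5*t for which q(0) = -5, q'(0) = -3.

Characteristic equation r² + 2r + 2 = 0 has discriminant (2)² - 4·(2) = -4 < 0, so r = -1 ± i.
Hence q_h = C1*cos(t)*exp(-t) + C2*exp(-t)*sin(t).
For the particular solution try q_p = A0 + A1*t. Substituting and matching coefficients of each power of t gives A0 = -3, A1 = 5/2, so q_p = -3 + 5*t/2.
General solution: q = -3 + 5*t/2 + C1*cos(t)*exp(-t) + C2*exp(-t)*sin(t).
Apply the initial conditions: q(0) = -3 + C1 = -5 and q'(0) = 5/2 + C2 - C1 = -3. Solving gives C1 = -2, C2 = -15/2.

q = -3 + 5*t/2 - 2*cos(t)*exp(-t) - 15*exp(-t)*sin(t)/2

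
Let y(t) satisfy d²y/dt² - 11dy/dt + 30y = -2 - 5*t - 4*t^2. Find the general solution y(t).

y = -2089/13500 - 119*t/450 - 2*t**2/15 + C1*exp(6*t) + C2*exp(5*t)

Characteristic equation r² - 11r + 30 = 0 factors as (r - 6)(r - 5) = 0, so r = 6, 5.
Hence y_h = C1*exp(6*t) + C2*exp(5*t).
For the particular solution try y_p = A0 + A1*t + A2*t^2. Substituting and matching coefficients of each power of t gives A0 = -2089/13500, A1 = -119/450, A2 = -2/15, so y_p = -2089/13500 - 119*t/450 - 2*t^2/15.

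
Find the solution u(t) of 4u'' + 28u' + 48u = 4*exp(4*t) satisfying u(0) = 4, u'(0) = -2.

Divide through by 4: u'' + 7u' + 12u = exp(4*t).
Characteristic equation r² + 7r + 12 = 0 factors as (r + 4)(r + 3) = 0, so r = -4, -3.
Hence u_h = C1*exp(-4*t) + C2*exp(-3*t).
Try u_p = A*exp(4*t). Substituting into the equation and dividing by exp(4*t) gives A = 1/56, so u_p = exp(4*t)/56.
General solution: u = exp(4*t)/56 + C1*exp(-4*t) + C2*exp(-3*t).
Apply the initial conditions: u(0) = 1/56 + C1 + C2 = 4 and u'(0) = 1/14 - 4*C1 - 3*C2 = -2. Solving gives C1 = -79/8, C2 = 97/7.

u = -79*exp(-4*t)/8 + exp(4*t)/56 + 97*exp(-3*t)/7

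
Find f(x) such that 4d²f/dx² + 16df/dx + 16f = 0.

f = C1*exp(-2*x) + C2*x*exp(-2*x)

Divide through by 4: f'' + 4f' + 4f = 0.
Characteristic equation r² + 4r + 4 = 0 has discriminant (4)² - 4·(4) = 0, so r = -2 is a repeated root.
Hence f_h = (C1 + C2*x)*exp(-2*x).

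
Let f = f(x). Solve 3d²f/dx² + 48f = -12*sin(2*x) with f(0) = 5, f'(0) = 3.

Divide through by 3: f'' + 16f = -4*sin(2*x).
Characteristic equation r² + 16 = 0 has discriminant (0)² - 4·(16) = -64 < 0, so r = ± 4i.
Hence f_h = C1*cos(4*x) + C2*sin(4*x).
Try f_p = A*cos(2*x) + B*sin(2*x). Substituting and equating the coefficients of cos(2x) and sin(2x) gives A = 0, B = -1/3, so f_p = -sin(2*x)/3.
General solution: f = -sin(2*x)/3 + C1*cos(4*x) + C2*sin(4*x).
Apply the initial conditions: f(0) = C1 = 5 and f'(0) = -2/3 + 4*C2 = 3. Solving gives C1 = 5, C2 = 11/12.

f = 5*cos(4*x) - sin(2*x)/3 + 11*sin(4*x)/12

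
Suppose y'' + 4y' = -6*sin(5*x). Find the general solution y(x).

Characteristic equation r² + 4r = 0 factors as (r + 4)r = 0, so r = -4, 0.
Hence y_h = C1*exp(-4*x) + C2.
Try y_p = A*cos(5*x) + B*sin(5*x). Substituting and equating the coefficients of cos(5x) and sin(5x) gives A = 24/205, B = 6/41, so y_p = 6*sin(5*x)/41 + 24*cos(5*x)/205.

y = C2 + 6*sin(5*x)/41 + 24*cos(5*x)/205 + C1*exp(-4*x)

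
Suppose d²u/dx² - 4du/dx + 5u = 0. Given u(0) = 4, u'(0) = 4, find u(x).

u = -4*exp(2*x)*sin(x) + 4*cos(x)*exp(2*x)

Characteristic equation r² - 4r + 5 = 0 has discriminant (-4)² - 4·(5) = -4 < 0, so r = 2 ± i.
Hence u_h = C1*cos(x)*exp(2*x) + C2*exp(2*x)*sin(x).
Apply the initial conditions: u(0) = C1 = 4 and u'(0) = C2 + 2*C1 = 4. Solving gives C1 = 4, C2 = -4.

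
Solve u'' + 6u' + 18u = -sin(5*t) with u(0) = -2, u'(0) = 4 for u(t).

u = 7*sin(5*t)/949 + 30*cos(5*t)/949 - 2023*exp(-3*t)*sin(3*t)/2847 - 1928*cos(3*t)*exp(-3*t)/949

Characteristic equation r² + 6r + 18 = 0 has discriminant (6)² - 4·(18) = -36 < 0, so r = -3 ± 3i.
Hence u_h = C1*cos(3*t)*exp(-3*t) + C2*exp(-3*t)*sin(3*t).
Try u_p = A*cos(5*t) + B*sin(5*t). Substituting and equating the coefficients of cos(5t) and sin(5t) gives A = 30/949, B = 7/949, so u_p = 7*sin(5*t)/949 + 30*cos(5*t)/949.
General solution: u = 7*sin(5*t)/949 + 30*cos(5*t)/949 + C1*cos(3*t)*exp(-3*t) + C2*exp(-3*t)*sin(3*t).
Apply the initial conditions: u(0) = 30/949 + C1 = -2 and u'(0) = 35/949 - 3*C1 + 3*C2 = 4. Solving gives C1 = -1928/949, C2 = -2023/2847.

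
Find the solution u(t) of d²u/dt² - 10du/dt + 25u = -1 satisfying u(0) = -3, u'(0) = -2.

Characteristic equation r² - 10r + 25 = 0 has discriminant (-10)² - 4·(25) = 0, so r = 5 is a repeated root.
Hence u_h = (C1 + C2*t)*exp(5*t).
For the particular solution try u_p = A0. Substituting and matching coefficients of each power of t gives A0 = -1/25, so u_p = -1/25.
General solution: u = -1/25 + C1*exp(5*t) + C2*t*exp(5*t).
Apply the initial conditions: u(0) = -1/25 + C1 = -3 and u'(0) = C2 + 5*C1 = -2. Solving gives C1 = -74/25, C2 = 64/5.

u = -1/25 - 74*exp(5*t)/25 + 64*t*exp(5*t)/5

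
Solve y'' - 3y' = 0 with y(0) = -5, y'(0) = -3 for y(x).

Characteristic equation r² - 3r = 0 factors as (r - 3)r = 0, so r = 3, 0.
Hence y_h = C1*exp(3*x) + C2.
Apply the initial conditions: y(0) = C1 + C2 = -5 and y'(0) = 3*C1 = -3. Solving gives C1 = -1, C2 = -4.

y = -4 - exp(3*x)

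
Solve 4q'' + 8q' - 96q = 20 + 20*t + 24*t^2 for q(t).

q = -1/4 - t/4 - t**2/4 + C1*exp(-6*t) + C2*exp(4*t)

Divide through by 4: q'' + 2q' - 24q = 5 + 5*t + 6*t^2.
Characteristic equation r² + 2r - 24 = 0 factors as (r + 6)(r - 4) = 0, so r = -6, 4.
Hence q_h = C1*exp(-6*t) + C2*exp(4*t).
For the particular solution try q_p = A0 + A1*t + A2*t^2. Substituting and matching coefficients of each power of t gives A0 = -1/4, A1 = -1/4, A2 = -1/4, so q_p = -1/4 - t/4 - t^2/4.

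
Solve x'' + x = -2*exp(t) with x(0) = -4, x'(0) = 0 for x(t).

x = -exp(t) - 3*cos(t) + sin(t)

Characteristic equation r² + 1 = 0 has discriminant (0)² - 4·(1) = -4 < 0, so r = ± i.
Hence x_h = C1*cos(t) + C2*sin(t).
Try x_p = A*exp(t). Substituting into the equation and dividing by exp(t) gives A = -1, so x_p = -exp(t).
General solution: x = -exp(t) + C1*cos(t) + C2*sin(t).
Apply the initial conditions: x(0) = -1 + C1 = -4 and x'(0) = -1 + C2 = 0. Solving gives C1 = -3, C2 = 1.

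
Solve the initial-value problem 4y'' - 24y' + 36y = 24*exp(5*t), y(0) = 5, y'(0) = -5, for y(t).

Divide through by 4: y'' - 6y' + 9y = 6*exp(5*t).
Characteristic equation r² - 6r + 9 = 0 has discriminant (-6)² - 4·(9) = 0, so r = 3 is a repeated root.
Hence y_h = (C1 + C2*t)*exp(3*t).
Try y_p = A*exp(5*t). Substituting into the equation and dividing by exp(5*t) gives A = 3/2, so y_p = 3*exp(5*t)/2.
General solution: y = 3*exp(5*t)/2 + C1*exp(3*t) + C2*t*exp(3*t).
Apply the initial conditions: y(0) = 3/2 + C1 = 5 and y'(0) = 15/2 + C2 + 3*C1 = -5. Solving gives C1 = 7/2, C2 = -23.

y = 3*exp(5*t)/2 + 7*exp(3*t)/2 - 23*t*exp(3*t)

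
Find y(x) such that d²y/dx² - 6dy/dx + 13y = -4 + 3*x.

y = -34/169 + 3*x/13 + C1*cos(2*x)*exp(3*x) + C2*exp(3*x)*sin(2*x)

Characteristic equation r² - 6r + 13 = 0 has discriminant (-6)² - 4·(13) = -16 < 0, so r = 3 ± 2i.
Hence y_h = C1*cos(2*x)*exp(3*x) + C2*exp(3*x)*sin(2*x).
For the particular solution try y_p = A0 + A1*x. Substituting and matching coefficients of each power of x gives A0 = -34/169, A1 = 3/13, so y_p = -34/169 + 3*x/13.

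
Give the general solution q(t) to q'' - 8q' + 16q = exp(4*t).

q = C1*exp(4*t) + t**2*exp(4*t)/2 + C2*t*exp(4*t)

Characteristic equation r² - 8r + 16 = 0 has discriminant (-8)² - 4·(16) = 0, so r = 4 is a repeated root.
Hence q_h = (C1 + C2*t)*exp(4*t).
Since exp(4*t) solves the homogeneous equation (r = 4 is a root of multiplicity 2), multiply the trial by t^2. Try q_p = A*t^2*exp(4*t). Substituting into the equation and dividing by exp(4*t) gives A = 1/2, so q_p = t^2*exp(4*t)/2.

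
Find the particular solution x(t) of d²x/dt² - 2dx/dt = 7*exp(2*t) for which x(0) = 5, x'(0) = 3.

Characteristic equation r² - 2r = 0 factors as (r - 2)r = 0, so r = 2, 0.
Hence x_h = C1*exp(2*t) + C2.
Since exp(2*t) solves the homogeneous equation (r = 2 is a root of multiplicity 1), multiply the trial by t. Try x_p = A*t*exp(2*t). Substituting into the equation and dividing by exp(2*t) gives A = 7/2, so x_p = 7*t*exp(2*t)/2.
General solution: x = C2 + C1*exp(2*t) + 7*t*exp(2*t)/2.
Apply the initial conditions: x(0) = C1 + C2 = 5 and x'(0) = 7/2 + 2*C1 = 3. Solving gives C1 = -1/4, C2 = 21/4.

x = 21/4 - exp(2*t)/4 + 7*t*exp(2*t)/2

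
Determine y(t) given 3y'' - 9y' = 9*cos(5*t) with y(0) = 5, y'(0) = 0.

y = 5 - 9*sin(5*t)/170 - 3*cos(5*t)/34 + 3*exp(3*t)/34

Divide through by 3: y'' - 3y' = 3*cos(5*t).
Characteristic equation r² - 3r = 0 factors as (r - 3)r = 0, so r = 3, 0.
Hence y_h = C1*exp(3*t) + C2.
Try y_p = A*cos(5*t) + B*sin(5*t). Substituting and equating the coefficients of cos(5t) and sin(5t) gives A = -3/34, B = -9/170, so y_p = -9*sin(5*t)/170 - 3*cos(5*t)/34.
General solution: y = C2 - 9*sin(5*t)/170 - 3*cos(5*t)/34 + C1*exp(3*t).
Apply the initial conditions: y(0) = -3/34 + C1 + C2 = 5 and y'(0) = -9/34 + 3*C1 = 0. Solving gives C1 = 3/34, C2 = 5.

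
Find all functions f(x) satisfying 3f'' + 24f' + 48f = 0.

f = C1*exp(-4*x) + C2*x*exp(-4*x)

Divide through by 3: f'' + 8f' + 16f = 0.
Characteristic equation r² + 8r + 16 = 0 has discriminant (8)² - 4·(16) = 0, so r = -4 is a repeated root.
Hence f_h = (C1 + C2*x)*exp(-4*x).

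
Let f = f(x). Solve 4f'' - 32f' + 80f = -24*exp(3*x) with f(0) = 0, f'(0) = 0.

f = -6*exp(3*x)/5 - 3*exp(4*x)*sin(2*x)/5 + 6*cos(2*x)*exp(4*x)/5

Divide through by 4: f'' - 8f' + 20f = -6*exp(3*x).
Characteristic equation r² - 8r + 20 = 0 has discriminant (-8)² - 4·(20) = -16 < 0, so r = 4 ± 2i.
Hence f_h = C1*cos(2*x)*exp(4*x) + C2*exp(4*x)*sin(2*x).
Try f_p = A*exp(3*x). Substituting into the equation and dividing by exp(3*x) gives A = -6/5, so f_p = -6*exp(3*x)/5.
General solution: f = -6*exp(3*x)/5 + C1*cos(2*x)*exp(4*x) + C2*exp(4*x)*sin(2*x).
Apply the initial conditions: f(0) = -6/5 + C1 = 0 and f'(0) = -18/5 + 2*C2 + 4*C1 = 0. Solving gives C1 = 6/5, C2 = -3/5.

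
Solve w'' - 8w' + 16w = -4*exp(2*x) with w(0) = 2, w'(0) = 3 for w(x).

w = -exp(2*x) + 3*exp(4*x) - 7*x*exp(4*x)

Characteristic equation r² - 8r + 16 = 0 has discriminant (-8)² - 4·(16) = 0, so r = 4 is a repeated root.
Hence w_h = (C1 + C2*x)*exp(4*x).
Try w_p = A*exp(2*x). Substituting into the equation and dividing by exp(2*x) gives A = -1, so w_p = -exp(2*x).
General solution: w = -exp(2*x) + C1*exp(4*x) + C2*x*exp(4*x).
Apply the initial conditions: w(0) = -1 + C1 = 2 and w'(0) = -2 + C2 + 4*C1 = 3. Solving gives C1 = 3, C2 = -7.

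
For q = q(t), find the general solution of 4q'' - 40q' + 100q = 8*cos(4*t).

Divide through by 4: q'' - 10q' + 25q = 2*cos(4*t).
Characteristic equation r² - 10r + 25 = 0 has discriminant (-10)² - 4·(25) = 0, so r = 5 is a repeated root.
Hence q_h = (C1 + C2*t)*exp(5*t).
Try q_p = A*cos(4*t) + B*sin(4*t). Substituting and equating the coefficients of cos(4t) and sin(4t) gives A = 18/1681, B = -80/1681, so q_p = -80*sin(4*t)/1681 + 18*cos(4*t)/1681.

q = -80*sin(4*t)/1681 + 18*cos(4*t)/1681 + C1*exp(5*t) + C2*t*exp(5*t)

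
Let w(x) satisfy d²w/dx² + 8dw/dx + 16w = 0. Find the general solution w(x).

Characteristic equation r² + 8r + 16 = 0 has discriminant (8)² - 4·(16) = 0, so r = -4 is a repeated root.
Hence w_h = (C1 + C2*x)*exp(-4*x).

w = C1*exp(-4*x) + C2*x*exp(-4*x)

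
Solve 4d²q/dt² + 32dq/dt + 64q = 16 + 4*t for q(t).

Divide through by 4: q'' + 8q' + 16q = 4 + t.
Characteristic equation r² + 8r + 16 = 0 has discriminant (8)² - 4·(16) = 0, so r = -4 is a repeated root.
Hence q_h = (C1 + C2*t)*exp(-4*t).
For the particular solution try q_p = A0 + A1*t. Substituting and matching coefficients of each power of t gives A0 = 7/32, A1 = 1/16, so q_p = 7/32 + t/16.

q = 7/32 + t/16 + C1*exp(-4*t) + C2*t*exp(-4*t)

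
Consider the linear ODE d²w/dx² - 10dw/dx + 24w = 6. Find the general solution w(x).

w = 1/4 + C1*exp(4*x) + C2*exp(6*x)

Characteristic equation r² - 10r + 24 = 0 factors as (r - 4)(r - 6) = 0, so r = 4, 6.
Hence w_h = C1*exp(4*x) + C2*exp(6*x).
For the particular solution try w_p = A0. Substituting and matching coefficients of each power of x gives A0 = 1/4, so w_p = 1/4.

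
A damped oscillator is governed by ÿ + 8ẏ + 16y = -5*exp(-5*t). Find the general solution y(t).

y = -5*exp(-5*t) + C1*exp(-4*t) + C2*t*exp(-4*t)

Characteristic equation r² + 8r + 16 = 0 has discriminant (8)² - 4·(16) = 0, so r = -4 is a repeated root.
Hence y_h = (C1 + C2*t)*exp(-4*t).
Try y_p = A*exp(-5*t). Substituting into the equation and dividing by exp(-5*t) gives A = -5, so y_p = -5*exp(-5*t).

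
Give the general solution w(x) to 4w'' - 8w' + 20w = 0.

w = C1*cos(2*x)*exp(x) + C2*exp(x)*sin(2*x)

Divide through by 4: w'' - 2w' + 5w = 0.
Characteristic equation r² - 2r + 5 = 0 has discriminant (-2)² - 4·(5) = -16 < 0, so r = 1 ± 2i.
Hence w_h = C1*cos(2*x)*exp(x) + C2*exp(x)*sin(2*x).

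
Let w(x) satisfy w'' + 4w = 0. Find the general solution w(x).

w = C1*cos(2*x) + C2*sin(2*x)

Characteristic equation r² + 4 = 0 has discriminant (0)² - 4·(4) = -16 < 0, so r = ± 2i.
Hence w_h = C1*cos(2*x) + C2*sin(2*x).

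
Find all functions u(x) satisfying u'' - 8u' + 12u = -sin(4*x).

u = -2*cos(4*x)/65 + sin(4*x)/260 + C1*exp(2*x) + C2*exp(6*x)

Characteristic equation r² - 8r + 12 = 0 factors as (r - 2)(r - 6) = 0, so r = 2, 6.
Hence u_h = C1*exp(2*x) + C2*exp(6*x).
Try u_p = A*cos(4*x) + B*sin(4*x). Substituting and equating the coefficients of cos(4x) and sin(4x) gives A = -2/65, B = 1/260, so u_p = -2*cos(4*x)/65 + sin(4*x)/260.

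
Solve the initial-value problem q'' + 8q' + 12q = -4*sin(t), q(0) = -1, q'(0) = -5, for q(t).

q = -59*exp(-2*t)/20 - 44*sin(t)/185 + 32*cos(t)/185 + 263*exp(-6*t)/148

Characteristic equation r² + 8r + 12 = 0 factors as (r + 6)(r + 2) = 0, so r = -6, -2.
Hence q_h = C1*exp(-6*t) + C2*exp(-2*t).
Try q_p = A*cos(t) + B*sin(t). Substituting and equating the coefficients of cos(t) and sin(t) gives A = 32/185, B = -44/185, so q_p = -44*sin(t)/185 + 32*cos(t)/185.
General solution: q = -44*sin(t)/185 + 32*cos(t)/185 + C1*exp(-6*t) + C2*exp(-2*t).
Apply the initial conditions: q(0) = 32/185 + C1 + C2 = -1 and q'(0) = -44/185 - 6*C1 - 2*C2 = -5. Solving gives C1 = 263/148, C2 = -59/20.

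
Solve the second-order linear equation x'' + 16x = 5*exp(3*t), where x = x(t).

Characteristic equation r² + 16 = 0 has discriminant (0)² - 4·(16) = -64 < 0, so r = ± 4i.
Hence x_h = C1*cos(4*t) + C2*sin(4*t).
Try x_p = A*exp(3*t). Substituting into the equation and dividing by exp(3*t) gives A = 1/5, so x_p = exp(3*t)/5.

x = exp(3*t)/5 + C1*cos(4*t) + C2*sin(4*t)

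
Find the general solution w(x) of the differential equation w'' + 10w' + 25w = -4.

w = -4/25 + C1*exp(-5*x) + C2*x*exp(-5*x)

Characteristic equation r² + 10r + 25 = 0 has discriminant (10)² - 4·(25) = 0, so r = -5 is a repeated root.
Hence w_h = (C1 + C2*x)*exp(-5*x).
For the particular solution try w_p = A0. Substituting and matching coefficients of each power of x gives A0 = -4/25, so w_p = -4/25.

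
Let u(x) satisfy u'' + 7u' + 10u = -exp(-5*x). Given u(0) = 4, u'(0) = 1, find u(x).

Characteristic equation r² + 7r + 10 = 0 factors as (r + 2)(r + 5) = 0, so r = -2, -5.
Hence u_h = C1*exp(-2*x) + C2*exp(-5*x).
Since exp(-5*x) solves the homogeneous equation (r = -5 is a root of multiplicity 1), multiply the trial by x. Try u_p = A*x*exp(-5*x). Substituting into the equation and dividing by exp(-5*x) gives A = 1/3, so u_p = x*exp(-5*x)/3.
General solution: u = C1*exp(-2*x) + C2*exp(-5*x) + x*exp(-5*x)/3.
Apply the initial conditions: u(0) = C1 + C2 = 4 and u'(0) = 1/3 - 5*C2 - 2*C1 = 1. Solving gives C1 = 62/9, C2 = -26/9.

u = -26*exp(-5*x)/9 + 62*exp(-2*x)/9 + x*exp(-5*x)/3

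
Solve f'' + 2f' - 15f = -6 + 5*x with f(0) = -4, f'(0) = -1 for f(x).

Characteristic equation r² + 2r - 15 = 0 factors as (r + 5)(r - 3) = 0, so r = -5, 3.
Hence f_h = C1*exp(-5*x) + C2*exp(3*x).
For the particular solution try f_p = A0 + A1*x. Substituting and matching coefficients of each power of x gives A0 = 16/45, A1 = -1/3, so f_p = 16/45 - x/3.
General solution: f = 16/45 - x/3 + C1*exp(-5*x) + C2*exp(3*x).
Apply the initial conditions: f(0) = 16/45 + C1 + C2 = -4 and f'(0) = -1/3 - 5*C1 + 3*C2 = -1. Solving gives C1 = -31/20, C2 = -101/36.

f = 16/45 - 101*exp(3*x)/36 - 31*exp(-5*x)/20 - x/3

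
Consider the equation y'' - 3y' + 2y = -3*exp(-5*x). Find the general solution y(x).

Characteristic equation r² - 3r + 2 = 0 factors as (r - 2)(r - 1) = 0, so r = 2, 1.
Hence y_h = C1*exp(2*x) + C2*exp(x).
Try y_p = A*exp(-5*x). Substituting into the equation and dividing by exp(-5*x) gives A = -1/14, so y_p = -exp(-5*x)/14.

y = -exp(-5*x)/14 + C1*exp(2*x) + C2*exp(x)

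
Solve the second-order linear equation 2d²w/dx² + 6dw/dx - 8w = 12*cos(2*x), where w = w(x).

Divide through by 2: w'' + 3w' - 4w = 6*cos(2*x).
Characteristic equation r² + 3r - 4 = 0 factors as (r + 4)(r - 1) = 0, so r = -4, 1.
Hence w_h = C1*exp(-4*x) + C2*exp(x).
Try w_p = A*cos(2*x) + B*sin(2*x). Substituting and equating the coefficients of cos(2x) and sin(2x) gives A = -12/25, B = 9/25, so w_p = -12*cos(2*x)/25 + 9*sin(2*x)/25.

w = -12*cos(2*x)/25 + 9*sin(2*x)/25 + C1*exp(-4*x) + C2*exp(x)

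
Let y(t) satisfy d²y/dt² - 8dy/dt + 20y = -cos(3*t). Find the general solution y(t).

Characteristic equation r² - 8r + 20 = 0 has discriminant (-8)² - 4·(20) = -16 < 0, so r = 4 ± 2i.
Hence y_h = C1*cos(2*t)*exp(4*t) + C2*exp(4*t)*sin(2*t).
Try y_p = A*cos(3*t) + B*sin(3*t). Substituting and equating the coefficients of cos(3t) and sin(3t) gives A = -11/697, B = 24/697, so y_p = -11*cos(3*t)/697 + 24*sin(3*t)/697.

y = -11*cos(3*t)/697 + 24*sin(3*t)/697 + C1*cos(2*t)*exp(4*t) + C2*exp(4*t)*sin(2*t)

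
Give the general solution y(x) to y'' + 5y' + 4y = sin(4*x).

y = -5*cos(4*x)/136 - 3*sin(4*x)/136 + C1*exp(-4*x) + C2*exp(-x)

Characteristic equation r² + 5r + 4 = 0 factors as (r + 4)(r + 1) = 0, so r = -4, -1.
Hence y_h = C1*exp(-4*x) + C2*exp(-x).
Try y_p = A*cos(4*x) + B*sin(4*x). Substituting and equating the coefficients of cos(4x) and sin(4x) gives A = -5/136, B = -3/136, so y_p = -5*cos(4*x)/136 - 3*sin(4*x)/136.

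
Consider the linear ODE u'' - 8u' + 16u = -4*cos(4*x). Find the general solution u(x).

Characteristic equation r² - 8r + 16 = 0 has discriminant (-8)² - 4·(16) = 0, so r = 4 is a repeated root.
Hence u_h = (C1 + C2*x)*exp(4*x).
Try u_p = A*cos(4*x) + B*sin(4*x). Substituting and equating the coefficients of cos(4x) and sin(4x) gives A = 0, B = 1/8, so u_p = sin(4*x)/8.

u = sin(4*x)/8 + C1*exp(4*x) + C2*x*exp(4*x)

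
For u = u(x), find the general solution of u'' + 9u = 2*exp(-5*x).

Characteristic equation r² + 9 = 0 has discriminant (0)² - 4·(9) = -36 < 0, so r = ± 3i.
Hence u_h = C1*cos(3*x) + C2*sin(3*x).
Try u_p = A*exp(-5*x). Substituting into the equation and dividing by exp(-5*x) gives A = 1/17, so u_p = exp(-5*x)/17.

u = exp(-5*x)/17 + C1*cos(3*x) + C2*sin(3*x)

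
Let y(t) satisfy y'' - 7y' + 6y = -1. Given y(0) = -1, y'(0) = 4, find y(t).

Characteristic equation r² - 7r + 6 = 0 factors as (r - 6)(r - 1) = 0, so r = 6, 1.
Hence y_h = C1*exp(6*t) + C2*exp(t).
For the particular solution try y_p = A0. Substituting and matching coefficients of each power of t gives A0 = -1/6, so y_p = -1/6.
General solution: y = -1/6 + C1*exp(6*t) + C2*exp(t).
Apply the initial conditions: y(0) = -1/6 + C1 + C2 = -1 and y'(0) = C2 + 6*C1 = 4. Solving gives C1 = 29/30, C2 = -9/5.

y = -1/6 - 9*exp(t)/5 + 29*exp(6*t)/30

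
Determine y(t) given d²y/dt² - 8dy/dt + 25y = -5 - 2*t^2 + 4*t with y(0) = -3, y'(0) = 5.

y = -2481/15625 - 2*t**2/25 + 68*t/625 - 44394*cos(3*t)*exp(4*t)/15625 + 84667*exp(4*t)*sin(3*t)/15625

Characteristic equation r² - 8r + 25 = 0 has discriminant (-8)² - 4·(25) = -36 < 0, so r = 4 ± 3i.
Hence y_h = C1*cos(3*t)*exp(4*t) + C2*exp(4*t)*sin(3*t).
For the particular solution try y_p = A0 + A1*t + A2*t^2. Substituting and matching coefficients of each power of t gives A0 = -2481/15625, A1 = 68/625, A2 = -2/25, so y_p = -2481/15625 - 2*t^2/25 + 68*t/625.
General solution: y = -2481/15625 - 2*t^2/25 + 68*t/625 + C1*cos(3*t)*exp(4*t) + C2*exp(4*t)*sin(3*t).
Apply the initial conditions: y(0) = -2481/15625 + C1 = -3 and y'(0) = 68/625 + 3*C2 + 4*C1 = 5. Solving gives C1 = -44394/15625, C2 = 84667/15625.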